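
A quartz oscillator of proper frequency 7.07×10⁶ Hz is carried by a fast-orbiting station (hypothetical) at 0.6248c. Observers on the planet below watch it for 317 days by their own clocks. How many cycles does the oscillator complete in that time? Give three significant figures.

γ = 1/√(1 − 0.6248²) = 1/√0.6096 = 1.281
During 317 days of lab time, the oscillator's proper time advances by τ = Δt/γ = 317/1.281 = 247.5 days = 2.138×10⁷ s.
N = f × τ = 7.07×10⁶ × 2.138×10⁷ = 1.512×10¹⁴.

N = 1.51×10¹⁴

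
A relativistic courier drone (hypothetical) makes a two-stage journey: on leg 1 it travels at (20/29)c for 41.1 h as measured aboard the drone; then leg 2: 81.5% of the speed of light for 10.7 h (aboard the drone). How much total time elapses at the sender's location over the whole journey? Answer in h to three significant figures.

Δt = 75.2 h

Leg 1: γ = 1/√(1 − (20/29)²) = 29/21 ≈ 1.381; Δt_1 = 1.381 × 41.1 = 56.76 h.
Leg 2: β = 0.815; γ = 1/√(1 − 0.815²) = 1/√0.3358 = 1.726; Δt_2 = 1.726 × 10.7 = 18.47 h.
Total: 56.76 + 18.47 h.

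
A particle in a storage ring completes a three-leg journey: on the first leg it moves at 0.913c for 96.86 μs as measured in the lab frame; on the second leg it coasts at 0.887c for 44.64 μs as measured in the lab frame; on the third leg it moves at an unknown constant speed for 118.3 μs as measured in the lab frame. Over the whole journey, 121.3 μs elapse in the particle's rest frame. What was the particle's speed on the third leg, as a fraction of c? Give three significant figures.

β = 0.856

Leg 1: γ = 1/√(1 − 0.913²) = 1/√0.1664 = 2.451; τ_1 = 96.86/2.451 = 39.51 μs.
Leg 2: γ = 1/√(1 − 0.887²) = 1/√0.2132 = 2.166; τ_2 = 44.64/2.166 = 20.61 μs.
Leg 3: speed unknown; τ_3 = 118.3/γ_3.
Total proper time: 39.51 + 20.61 + τ_3 = 121.3, so τ_3 = 121.3 − 60.13 = 61.17 μs.
γ_3 = 118.3/61.17 = 1.934; β = √(1 − 1/γ²) = √0.7326.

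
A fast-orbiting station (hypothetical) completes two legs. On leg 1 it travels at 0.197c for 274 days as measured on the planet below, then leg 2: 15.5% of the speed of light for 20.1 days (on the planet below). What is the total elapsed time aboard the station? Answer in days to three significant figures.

Leg 1: γ = 1/√(1 − 0.197²) = 1/√0.9612 = 1.020; τ_1 = 274/1.020 = 268.6 days.
Leg 2: β = 0.155; γ = 1/√(1 − 0.155²) = 1/√0.9760 = 1.012; τ_2 = 20.1/1.012 = 19.86 days.
Total: 268.6 + 19.86 days.

τ = 288 days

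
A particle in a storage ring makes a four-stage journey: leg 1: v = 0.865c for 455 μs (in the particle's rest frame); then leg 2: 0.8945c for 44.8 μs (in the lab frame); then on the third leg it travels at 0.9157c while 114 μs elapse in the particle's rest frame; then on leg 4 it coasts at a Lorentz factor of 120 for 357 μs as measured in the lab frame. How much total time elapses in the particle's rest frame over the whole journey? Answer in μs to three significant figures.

Leg 1: 455 μs is already measured in the particle's rest frame.
Leg 2: γ = 1/√(1 − 0.8945²) = 1/√0.1999 = 2.237; τ_2 = 44.8/2.237 = 20.03 μs.
Leg 3: 114 μs is already measured in the particle's rest frame.
Leg 4: γ = 120; τ_4 = 357/120.0 = 2.975 μs.
Total: 455.0 + 20.03 + 114.0 + 2.975 μs.

τ = 592 μs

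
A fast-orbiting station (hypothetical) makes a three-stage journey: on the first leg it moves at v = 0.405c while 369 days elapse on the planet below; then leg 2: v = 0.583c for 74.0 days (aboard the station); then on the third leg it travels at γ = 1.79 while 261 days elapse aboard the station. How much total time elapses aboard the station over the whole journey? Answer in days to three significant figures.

Leg 1: γ = 1/√(1 − 0.405²) = 1/√0.8360 = 1.094; τ_1 = 369/1.094 = 337.4 days.
Leg 2: 74.0 days is already measured aboard the station.
Leg 3: 261 days is already measured aboard the station.
Total: 337.4 + 74.00 + 261.0 days.

τ = 672 days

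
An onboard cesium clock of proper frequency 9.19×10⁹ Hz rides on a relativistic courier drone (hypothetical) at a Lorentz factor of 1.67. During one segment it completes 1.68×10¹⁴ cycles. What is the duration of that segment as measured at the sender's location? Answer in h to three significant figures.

γ = 1.67
Proper time for N cycles: τ = N/f = 1.68×10¹⁴/(9.19×10⁹) = 1.828×10⁴ s = 5.078 h.
Lab-frame duration Δt = γτ = 1.670 × 5.078 = 8.480 h.

Δt = 8.48 h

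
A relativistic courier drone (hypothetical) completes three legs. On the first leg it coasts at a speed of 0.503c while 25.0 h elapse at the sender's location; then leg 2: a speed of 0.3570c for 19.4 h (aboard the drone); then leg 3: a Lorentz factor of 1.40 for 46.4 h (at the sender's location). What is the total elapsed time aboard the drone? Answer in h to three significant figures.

Leg 1: γ = 1/√(1 − 0.503²) = 1/√0.7470 = 1.157; τ_1 = 25.0/1.157 = 21.61 h.
Leg 2: 19.4 h is already measured aboard the drone.
Leg 3: γ = 1.40; τ_3 = 46.4/1.400 = 33.14 h.
Total: 21.61 + 19.40 + 33.14 h.

τ = 74.2 h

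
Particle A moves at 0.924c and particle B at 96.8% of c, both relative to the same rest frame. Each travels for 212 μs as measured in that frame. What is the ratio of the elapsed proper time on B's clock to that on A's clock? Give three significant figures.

A: γ = 1/√(1 − 0.924²) = 1/√0.1462 = 2.615. B: β = 0.968; γ = 1/√(1 − 0.968²) = 1/√0.06298 = 3.985.
τ_A/τ_B = γ_B/γ_A = 3.985/2.615 = 1.524, so τ_B/τ_A = 0.6563.

τ_B/τ_A = 0.656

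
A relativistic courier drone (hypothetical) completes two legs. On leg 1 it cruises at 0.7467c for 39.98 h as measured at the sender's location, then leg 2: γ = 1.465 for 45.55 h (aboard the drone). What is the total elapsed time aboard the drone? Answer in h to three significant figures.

Leg 1: γ = 1/√(1 − 0.7467²) = 1/√0.4424 = 1.503; τ_1 = 39.98/1.503 = 26.59 h.
Leg 2: 45.55 h is already measured aboard the drone.
Total: 26.59 + 45.55 h.

τ = 72.1 h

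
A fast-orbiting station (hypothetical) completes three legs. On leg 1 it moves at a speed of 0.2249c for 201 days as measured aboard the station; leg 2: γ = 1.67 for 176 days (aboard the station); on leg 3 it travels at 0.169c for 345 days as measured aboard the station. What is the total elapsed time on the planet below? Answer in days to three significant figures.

Δt = 850 days

Leg 1: γ = 1/√(1 − 0.2249²) = 1/√0.9494 = 1.026; Δt_1 = 1.026 × 201 = 206.3 days.
Leg 2: γ = 1.67; Δt_2 = 1.670 × 176 = 293.9 days.
Leg 3: γ = 1/√(1 − 0.169²) = 1/√0.9714 = 1.015; Δt_3 = 1.015 × 345 = 350.0 days.
Total: 206.3 + 293.9 + 350.0 days.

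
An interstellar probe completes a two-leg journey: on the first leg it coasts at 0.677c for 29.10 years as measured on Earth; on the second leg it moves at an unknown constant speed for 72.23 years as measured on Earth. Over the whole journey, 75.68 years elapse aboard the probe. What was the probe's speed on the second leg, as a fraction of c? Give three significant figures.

Leg 1: γ = 1/√(1 − 0.677²) = 1/√0.5417 = 1.359; τ_1 = 29.10/1.359 = 21.42 years.
Leg 2: speed unknown; τ_2 = 72.23/γ_2.
Total proper time: 21.42 + τ_2 = 75.68, so τ_2 = 75.68 − 21.42 = 54.26 years.
γ_2 = 72.23/54.26 = 1.331; β = √(1 − 1/γ²) = √0.4356.

β = 0.660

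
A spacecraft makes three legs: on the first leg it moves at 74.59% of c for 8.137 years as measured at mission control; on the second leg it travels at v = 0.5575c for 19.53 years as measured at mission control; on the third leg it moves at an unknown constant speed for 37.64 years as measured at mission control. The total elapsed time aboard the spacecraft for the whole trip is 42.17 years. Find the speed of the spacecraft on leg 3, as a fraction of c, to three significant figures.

Leg 1: β = 0.7459; γ = 1/√(1 − 0.7459²) = 1/√0.4436 = 1.501; τ_1 = 8.137/1.501 = 5.420 years.
Leg 2: γ = 1/√(1 − 0.5575²) = 1/√0.6892 = 1.205; τ_2 = 19.53/1.205 = 16.21 years.
Leg 3: speed unknown; τ_3 = 37.64/γ_3.
Total proper time: 5.420 + 16.21 + τ_3 = 42.17, so τ_3 = 42.17 − 21.63 = 20.54 years.
γ_3 = 37.64/20.54 = 1.833; β = √(1 − 1/γ²) = √0.7023.

β = 0.838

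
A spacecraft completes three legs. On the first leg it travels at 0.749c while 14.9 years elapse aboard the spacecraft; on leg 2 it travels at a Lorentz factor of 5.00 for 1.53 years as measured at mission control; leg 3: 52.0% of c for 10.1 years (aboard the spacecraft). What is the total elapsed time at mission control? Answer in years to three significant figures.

Leg 1: γ = 1/√(1 − 0.749²) = 1/√0.4390 = 1.509; Δt_1 = 1.509 × 14.9 = 22.49 years.
Leg 2: 1.53 years is already measured at mission control.
Leg 3: β = 0.520; γ = 1/√(1 − 0.520²) = 1/√0.7296 = 1.171; Δt_3 = 1.171 × 10.1 = 11.82 years.
Total: 22.49 + 1.530 + 11.82 years.

Δt = 35.8 years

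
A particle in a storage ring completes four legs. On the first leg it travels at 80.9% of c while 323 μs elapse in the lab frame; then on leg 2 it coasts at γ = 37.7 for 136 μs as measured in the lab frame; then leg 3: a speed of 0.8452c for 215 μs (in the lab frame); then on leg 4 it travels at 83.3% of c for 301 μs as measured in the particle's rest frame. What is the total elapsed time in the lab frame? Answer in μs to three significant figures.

Δt = 1220 μs

Leg 1: 323 μs is already measured in the lab frame.
Leg 2: 136 μs is already measured in the lab frame.
Leg 3: 215 μs is already measured in the lab frame.
Leg 4: β = 0.833; γ = 1/√(1 − 0.833²) = 1/√0.3061 = 1.807; Δt_4 = 1.807 × 301 = 544.0 μs.
Total: 323.0 + 136.0 + 215.0 + 544.0 μs.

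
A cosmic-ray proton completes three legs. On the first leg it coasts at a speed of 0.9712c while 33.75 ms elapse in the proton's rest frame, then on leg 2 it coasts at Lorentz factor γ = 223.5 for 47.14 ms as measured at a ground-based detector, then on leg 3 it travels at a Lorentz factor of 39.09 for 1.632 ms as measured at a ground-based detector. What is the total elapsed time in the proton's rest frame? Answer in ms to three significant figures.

τ = 34.0 ms

Leg 1: 33.75 ms is already measured in the proton's rest frame.
Leg 2: γ = 223.5; τ_2 = 47.14/223.5 = 0.2109 ms.
Leg 3: γ = 39.09; τ_3 = 1.632/39.09 = 0.04175 ms.
Total: 33.75 + 0.2109 + 0.04175 ms.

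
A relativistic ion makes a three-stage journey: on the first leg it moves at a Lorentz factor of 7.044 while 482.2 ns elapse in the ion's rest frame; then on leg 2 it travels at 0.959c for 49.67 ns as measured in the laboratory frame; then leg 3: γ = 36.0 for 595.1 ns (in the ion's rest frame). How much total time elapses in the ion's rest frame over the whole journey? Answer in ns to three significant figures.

τ = 1090 ns

Leg 1: 482.2 ns is already measured in the ion's rest frame.
Leg 2: γ = 1/√(1 − 0.959²) = 1/√0.08032 = 3.529; τ_2 = 49.67/3.529 = 14.08 ns.
Leg 3: 595.1 ns is already measured in the ion's rest frame.
Total: 482.2 + 14.08 + 595.1 ns.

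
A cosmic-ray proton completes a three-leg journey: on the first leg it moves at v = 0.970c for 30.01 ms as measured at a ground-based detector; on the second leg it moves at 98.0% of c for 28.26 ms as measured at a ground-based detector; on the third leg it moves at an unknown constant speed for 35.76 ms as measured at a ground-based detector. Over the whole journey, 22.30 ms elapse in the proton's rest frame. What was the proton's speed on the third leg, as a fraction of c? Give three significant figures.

β = 0.965

Leg 1: γ = 1/√(1 − 0.970²) = 1/√0.05910 = 4.113; τ_1 = 30.01/4.113 = 7.296 ms.
Leg 2: β = 0.980; γ = 1/√(1 − 0.980²) = 1/√0.03960 = 5.025; τ_2 = 28.26/5.025 = 5.624 ms.
Leg 3: speed unknown; τ_3 = 35.76/γ_3.
Total proper time: 7.296 + 5.624 + τ_3 = 22.30, so τ_3 = 22.30 − 12.92 = 9.381 ms.
γ_3 = 35.76/9.381 = 3.812; β = √(1 − 1/γ²) = √0.9312.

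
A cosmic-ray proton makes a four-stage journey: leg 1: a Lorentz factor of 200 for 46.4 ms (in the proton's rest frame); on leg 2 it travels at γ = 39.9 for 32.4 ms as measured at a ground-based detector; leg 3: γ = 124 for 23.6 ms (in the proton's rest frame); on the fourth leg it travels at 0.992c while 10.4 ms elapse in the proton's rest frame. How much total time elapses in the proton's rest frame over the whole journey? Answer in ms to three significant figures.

τ = 81.2 ms

Leg 1: 46.4 ms is already measured in the proton's rest frame.
Leg 2: γ = 39.9; τ_2 = 32.4/39.90 = 0.8120 ms.
Leg 3: 23.6 ms is already measured in the proton's rest frame.
Leg 4: 10.4 ms is already measured in the proton's rest frame.
Total: 46.40 + 0.8120 + 23.60 + 10.40 ms.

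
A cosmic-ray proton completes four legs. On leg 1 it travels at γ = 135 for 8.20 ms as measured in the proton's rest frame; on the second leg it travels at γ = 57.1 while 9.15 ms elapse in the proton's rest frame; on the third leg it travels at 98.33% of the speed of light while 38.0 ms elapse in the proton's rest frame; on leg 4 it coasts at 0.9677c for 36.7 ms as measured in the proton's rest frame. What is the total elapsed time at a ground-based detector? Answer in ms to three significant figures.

Leg 1: γ = 135; Δt_1 = 135.0 × 8.20 = 1107 ms.
Leg 2: γ = 57.1; Δt_2 = 57.10 × 9.15 = 522.5 ms.
Leg 3: β = 0.9833; γ = 1/√(1 − 0.9833²) = 1/√0.03312 = 5.495; Δt_3 = 5.495 × 38.0 = 208.8 ms.
Leg 4: γ = 1/√(1 − 0.9677²) = 1/√0.06356 = 3.967; Δt_4 = 3.967 × 36.7 = 145.6 ms.
Total: 1107 + 522.5 + 208.8 + 145.6 ms.

Δt = 1980 ms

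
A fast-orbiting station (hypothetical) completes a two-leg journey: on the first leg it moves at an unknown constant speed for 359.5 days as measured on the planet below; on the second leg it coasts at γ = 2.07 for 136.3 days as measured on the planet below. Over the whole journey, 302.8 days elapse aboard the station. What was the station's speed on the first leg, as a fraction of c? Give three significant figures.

Leg 1: speed unknown; τ_1 = 359.5/γ_1.
Leg 2: γ = 2.07; τ_2 = 136.3/2.070 = 65.85 days.
Total proper time: τ_1 + 65.85 = 302.8, so τ_1 = 302.8 − 65.85 = 237.0 days.
γ_1 = 359.5/237.0 = 1.517; β = √(1 − 1/γ²) = √0.5656.

β = 0.752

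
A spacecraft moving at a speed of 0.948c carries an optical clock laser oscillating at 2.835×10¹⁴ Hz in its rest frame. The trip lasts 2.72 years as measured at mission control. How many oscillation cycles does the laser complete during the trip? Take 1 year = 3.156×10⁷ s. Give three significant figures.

γ = 1/√(1 − 0.948²) = 1/√0.1013 = 3.142
The oscillator's own cycle count is N = f × τ where τ is the proper time aboard the spacecraft. τ = Δt/γ = 2.72/3.142 = 0.8657 years = 2.732×10⁷ s.
N = 2.835×10¹⁴ × 2.732×10⁷ = 7.746×10²¹.

N = 7.75×10²¹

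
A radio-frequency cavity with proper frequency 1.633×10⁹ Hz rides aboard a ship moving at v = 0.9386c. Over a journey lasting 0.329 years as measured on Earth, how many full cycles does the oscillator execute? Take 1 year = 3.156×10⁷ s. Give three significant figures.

γ = 1/√(1 − 0.9386²) = 1/√0.1190 = 2.898
The oscillator's own cycle count is N = f × τ where τ is the proper time on the ship. τ = Δt/γ = 0.329/2.898 = 0.1135 years = 3.582×10⁶ s.
N = 1.633×10⁹ × 3.582×10⁶ = 5.850×10¹⁵.

N = 5.85×10¹⁵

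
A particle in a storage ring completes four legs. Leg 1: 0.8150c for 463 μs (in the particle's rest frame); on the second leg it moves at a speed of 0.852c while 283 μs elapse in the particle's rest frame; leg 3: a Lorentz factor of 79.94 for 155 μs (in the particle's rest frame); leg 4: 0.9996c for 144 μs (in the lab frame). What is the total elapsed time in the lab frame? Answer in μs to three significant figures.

Leg 1: γ = 1/√(1 − 0.8150²) = 1/√0.3358 = 1.726; Δt_1 = 1.726 × 463 = 799.0 μs.
Leg 2: γ = 1/√(1 − 0.852²) = 1/√0.2741 = 1.910; Δt_2 = 1.910 × 283 = 540.5 μs.
Leg 3: γ = 79.94; Δt_3 = 79.94 × 155 = 1.239×10⁴ μs.
Leg 4: 144 μs is already measured in the lab frame.
Total: 799.0 + 540.5 + 1.239×10⁴ + 144.0 μs.

Δt = 1.39×10⁴ μs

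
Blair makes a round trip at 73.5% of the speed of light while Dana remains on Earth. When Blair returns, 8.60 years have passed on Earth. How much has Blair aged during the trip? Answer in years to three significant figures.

τ = 5.83 years

β = 0.735; γ = 1/√(1 − 0.735²) = 1/√0.4598 = 1.475
Blair's clock measures proper time along the trip: τ = Δt/γ = 8.60/1.475 years.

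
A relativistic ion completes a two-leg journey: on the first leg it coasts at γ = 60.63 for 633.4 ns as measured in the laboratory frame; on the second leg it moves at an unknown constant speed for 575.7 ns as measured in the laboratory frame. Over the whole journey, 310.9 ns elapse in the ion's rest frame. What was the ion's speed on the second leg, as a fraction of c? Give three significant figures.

Leg 1: γ = 60.63; τ_1 = 633.4/60.63 = 10.45 ns.
Leg 2: speed unknown; τ_2 = 575.7/γ_2.
Total proper time: 10.45 + τ_2 = 310.9, so τ_2 = 310.9 − 10.45 = 300.5 ns.
γ_2 = 575.7/300.5 = 1.916; β = √(1 − 1/γ²) = √0.7276.

β = 0.853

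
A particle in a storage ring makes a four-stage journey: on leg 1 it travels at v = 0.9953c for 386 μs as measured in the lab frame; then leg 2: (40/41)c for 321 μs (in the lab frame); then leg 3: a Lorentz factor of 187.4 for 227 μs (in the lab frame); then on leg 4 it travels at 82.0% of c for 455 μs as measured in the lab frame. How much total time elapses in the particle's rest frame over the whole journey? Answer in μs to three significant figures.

τ = 369 μs

Leg 1: γ = 1/√(1 − 0.9953²) = 1/√0.009378 = 10.33; τ_1 = 386/10.33 = 37.38 μs.
Leg 2: γ = 1/√(1 − (40/41)²) = 41/9 ≈ 4.556; τ_2 = 321/4.556 = 70.46 μs.
Leg 3: γ = 187.4; τ_3 = 227/187.4 = 1.211 μs.
Leg 4: β = 0.820; γ = 1/√(1 − 0.820²) = 1/√0.3276 = 1.747; τ_4 = 455/1.747 = 260.4 μs.
Total: 37.38 + 70.46 + 1.211 + 260.4 μs.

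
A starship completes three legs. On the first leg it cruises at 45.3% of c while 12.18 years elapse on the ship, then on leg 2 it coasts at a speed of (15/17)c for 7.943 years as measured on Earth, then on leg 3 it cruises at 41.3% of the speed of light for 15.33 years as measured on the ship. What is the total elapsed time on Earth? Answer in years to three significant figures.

Δt = 38.4 years

Leg 1: β = 0.453; γ = 1/√(1 − 0.453²) = 1/√0.7948 = 1.122; Δt_1 = 1.122 × 12.18 = 13.66 years.
Leg 2: 7.943 years is already measured on Earth.
Leg 3: β = 0.413; γ = 1/√(1 − 0.413²) = 1/√0.8294 = 1.098; Δt_3 = 1.098 × 15.33 = 16.83 years.
Total: 13.66 + 7.943 + 16.83 years.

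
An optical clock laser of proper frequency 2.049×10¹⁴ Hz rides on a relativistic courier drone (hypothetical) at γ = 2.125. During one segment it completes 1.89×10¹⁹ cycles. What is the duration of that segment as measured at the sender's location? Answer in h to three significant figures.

γ = 2.125
Proper time for N cycles: τ = N/f = 1.89×10¹⁹/(2.049×10¹⁴) = 9.224×10⁴ s = 25.62 h.
Lab-frame duration Δt = γτ = 2.125 × 25.62 = 54.45 h.

Δt = 54.4 h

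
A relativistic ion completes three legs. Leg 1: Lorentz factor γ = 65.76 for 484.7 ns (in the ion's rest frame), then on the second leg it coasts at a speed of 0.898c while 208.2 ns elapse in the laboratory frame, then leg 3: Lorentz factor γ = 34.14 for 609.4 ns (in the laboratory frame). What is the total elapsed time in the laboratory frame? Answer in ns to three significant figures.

Δt = 3.27×10⁴ ns

Leg 1: γ = 65.76; Δt_1 = 65.76 × 484.7 = 3.187×10⁴ ns.
Leg 2: 208.2 ns is already measured in the laboratory frame.
Leg 3: 609.4 ns is already measured in the laboratory frame.
Total: 3.187×10⁴ + 208.2 + 609.4 ns.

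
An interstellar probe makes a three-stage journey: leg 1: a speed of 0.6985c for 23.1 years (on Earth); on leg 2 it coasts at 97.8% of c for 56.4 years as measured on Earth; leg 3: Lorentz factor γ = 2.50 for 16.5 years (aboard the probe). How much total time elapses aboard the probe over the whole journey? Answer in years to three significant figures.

Leg 1: γ = 1/√(1 − 0.6985²) = 1/√0.5121 = 1.397; τ_1 = 23.1/1.397 = 16.53 years.
Leg 2: β = 0.978; γ = 1/√(1 − 0.978²) = 1/√0.04352 = 4.794; τ_2 = 56.4/4.794 = 11.77 years.
Leg 3: 16.5 years is already measured aboard the probe.
Total: 16.53 + 11.77 + 16.50 years.

τ = 44.8 years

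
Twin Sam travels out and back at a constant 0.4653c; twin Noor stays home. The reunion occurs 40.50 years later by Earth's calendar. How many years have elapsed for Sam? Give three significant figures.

γ = 1/√(1 − 0.4653²) = 1/√0.7835 = 1.130
Sam's clock measures proper time along the trip: τ = Δt/γ = 40.50/1.130 years.

τ = 35.8 years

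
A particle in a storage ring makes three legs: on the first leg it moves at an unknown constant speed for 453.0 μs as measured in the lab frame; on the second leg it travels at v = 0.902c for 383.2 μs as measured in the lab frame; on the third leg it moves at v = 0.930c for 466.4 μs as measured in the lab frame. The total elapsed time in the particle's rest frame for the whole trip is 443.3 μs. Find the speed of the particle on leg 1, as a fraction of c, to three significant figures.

Leg 1: speed unknown; τ_1 = 453.0/γ_1.
Leg 2: γ = 1/√(1 − 0.902²) = 1/√0.1864 = 2.316; τ_2 = 383.2/2.316 = 165.4 μs.
Leg 3: γ = 1/√(1 − 0.930²) = 1/√0.1351 = 2.721; τ_3 = 466.4/2.721 = 171.4 μs.
Total proper time: τ_1 + 165.4 + 171.4 = 443.3, so τ_1 = 443.3 − 336.9 = 106.4 μs.
γ_1 = 453.0/106.4 = 4.256; β = √(1 − 1/γ²) = √0.9448.

β = 0.972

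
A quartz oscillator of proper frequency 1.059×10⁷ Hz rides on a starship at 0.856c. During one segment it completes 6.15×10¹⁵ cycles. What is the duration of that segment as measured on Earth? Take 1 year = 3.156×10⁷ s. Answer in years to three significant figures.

Δt = 35.6 years

γ = 1/√(1 − 0.856²) = 1/√0.2673 = 1.934
Proper time for N cycles: τ = N/f = 6.15×10¹⁵/(1.059×10⁷) = 5.807×10⁸ s = 18.40 years.
Lab-frame duration Δt = γτ = 1.934 × 18.40 = 35.59 years.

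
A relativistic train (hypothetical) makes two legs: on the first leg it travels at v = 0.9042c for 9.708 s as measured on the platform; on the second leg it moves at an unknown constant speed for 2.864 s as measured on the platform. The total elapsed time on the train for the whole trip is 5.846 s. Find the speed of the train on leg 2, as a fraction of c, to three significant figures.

β = 0.805

Leg 1: γ = 1/√(1 − 0.9042²) = 1/√0.1824 = 2.341; τ_1 = 9.708/2.341 = 4.146 s.
Leg 2: speed unknown; τ_2 = 2.864/γ_2.
Total proper time: 4.146 + τ_2 = 5.846, so τ_2 = 5.846 − 4.146 = 1.700 s.
γ_2 = 2.864/1.700 = 1.685; β = √(1 − 1/γ²) = √0.6478.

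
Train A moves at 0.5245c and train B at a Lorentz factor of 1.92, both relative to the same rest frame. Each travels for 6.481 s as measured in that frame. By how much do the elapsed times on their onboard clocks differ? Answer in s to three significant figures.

|τ_A − τ_B| = 2.14 s

A: γ = 1/√(1 − 0.5245²) = 1/√0.7249 = 1.175; τ_A = 6.481/1.175 = 5.518 s.
B: γ = 1.92; τ_B = 6.481/1.920 = 3.376 s.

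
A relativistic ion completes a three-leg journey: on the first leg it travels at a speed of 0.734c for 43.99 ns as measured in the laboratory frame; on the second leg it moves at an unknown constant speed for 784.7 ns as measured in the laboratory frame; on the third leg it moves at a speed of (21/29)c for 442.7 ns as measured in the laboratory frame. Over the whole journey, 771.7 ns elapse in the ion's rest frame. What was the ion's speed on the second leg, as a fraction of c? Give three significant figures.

β = 0.831

Leg 1: γ = 1/√(1 − 0.734²) = 1/√0.4612 = 1.472; τ_1 = 43.99/1.472 = 29.88 ns.
Leg 2: speed unknown; τ_2 = 784.7/γ_2.
Leg 3: γ = 1/√(1 − (21/29)²) = 29/20 = 1.450; τ_3 = 442.7/1.450 = 305.3 ns.
Total proper time: 29.88 + τ_2 + 305.3 = 771.7, so τ_2 = 771.7 − 335.2 = 436.5 ns.
γ_2 = 784.7/436.5 = 1.798; β = √(1 − 1/γ²) = √0.6906.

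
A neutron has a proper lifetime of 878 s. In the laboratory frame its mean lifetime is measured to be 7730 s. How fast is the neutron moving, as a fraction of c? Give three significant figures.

γ = Δt/τ₀ = 7730/878 = 8.804
β = √(1 − 1/γ²) = √(1 − 0.01290) = √0.9871

v = 0.994c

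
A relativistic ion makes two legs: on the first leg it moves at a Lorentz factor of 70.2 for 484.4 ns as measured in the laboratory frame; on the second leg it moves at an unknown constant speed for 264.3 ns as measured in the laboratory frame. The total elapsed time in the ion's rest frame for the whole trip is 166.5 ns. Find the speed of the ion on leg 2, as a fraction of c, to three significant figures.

Leg 1: γ = 70.2; τ_1 = 484.4/70.20 = 6.900 ns.
Leg 2: speed unknown; τ_2 = 264.3/γ_2.
Total proper time: 6.900 + τ_2 = 166.5, so τ_2 = 166.5 − 6.900 = 159.6 ns.
γ_2 = 264.3/159.6 = 1.656; β = √(1 − 1/γ²) = √0.6354.

β = 0.797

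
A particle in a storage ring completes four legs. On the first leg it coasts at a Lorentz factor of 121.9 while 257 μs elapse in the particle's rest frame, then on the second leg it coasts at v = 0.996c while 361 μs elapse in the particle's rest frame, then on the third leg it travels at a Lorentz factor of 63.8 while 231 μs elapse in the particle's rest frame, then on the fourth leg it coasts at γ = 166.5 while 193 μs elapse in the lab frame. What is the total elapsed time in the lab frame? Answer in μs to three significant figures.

Δt = 5.03×10⁴ μs

Leg 1: γ = 121.9; Δt_1 = 121.9 × 257 = 3.133×10⁴ μs.
Leg 2: γ = 1/√(1 − 0.996²) = 1/√0.007984 = 11.19; Δt_2 = 11.19 × 361 = 4040 μs.
Leg 3: γ = 63.8; Δt_3 = 63.80 × 231 = 1.474×10⁴ μs.
Leg 4: 193 μs is already measured in the lab frame.
Total: 3.133×10⁴ + 4040 + 1.474×10⁴ + 193.0 μs.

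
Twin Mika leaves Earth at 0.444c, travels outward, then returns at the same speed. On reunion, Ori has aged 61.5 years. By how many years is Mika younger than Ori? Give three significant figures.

γ = 1/√(1 − 0.444²) = 1/√0.8029 = 1.116
Mika's elapsed proper time: τ = 61.5/1.116 = 55.11 years.
Age gap = Δt − τ = 61.5 − 55.11 years.

Δt − τ = 6.39 years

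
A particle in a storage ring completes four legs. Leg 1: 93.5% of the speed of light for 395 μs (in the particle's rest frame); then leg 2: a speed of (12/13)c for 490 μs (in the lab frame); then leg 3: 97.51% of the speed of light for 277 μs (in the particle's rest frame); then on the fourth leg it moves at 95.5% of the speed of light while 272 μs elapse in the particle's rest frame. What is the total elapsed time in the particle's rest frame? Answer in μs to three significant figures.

τ = 1130 μs

Leg 1: 395 μs is already measured in the particle's rest frame.
Leg 2: γ = 1/√(1 − (12/13)²) = 13/5 = 2.600; τ_2 = 490/2.600 = 188.5 μs.
Leg 3: 277 μs is already measured in the particle's rest frame.
Leg 4: 272 μs is already measured in the particle's rest frame.
Total: 395.0 + 188.5 + 277.0 + 272.0 μs.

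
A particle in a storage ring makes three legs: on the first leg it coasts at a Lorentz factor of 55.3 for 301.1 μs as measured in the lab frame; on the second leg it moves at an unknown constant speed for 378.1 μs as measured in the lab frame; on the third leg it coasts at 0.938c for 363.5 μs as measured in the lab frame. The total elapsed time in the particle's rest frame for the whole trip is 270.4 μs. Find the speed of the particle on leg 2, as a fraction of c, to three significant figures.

Leg 1: γ = 55.3; τ_1 = 301.1/55.30 = 5.445 μs.
Leg 2: speed unknown; τ_2 = 378.1/γ_2.
Leg 3: γ = 1/√(1 − 0.938²) = 1/√0.1202 = 2.885; τ_3 = 363.5/2.885 = 126.0 μs.
Total proper time: 5.445 + τ_2 + 126.0 = 270.4, so τ_2 = 270.4 − 131.4 = 139.0 μs.
γ_2 = 378.1/139.0 = 2.721; β = √(1 − 1/γ²) = √0.8649.

β = 0.930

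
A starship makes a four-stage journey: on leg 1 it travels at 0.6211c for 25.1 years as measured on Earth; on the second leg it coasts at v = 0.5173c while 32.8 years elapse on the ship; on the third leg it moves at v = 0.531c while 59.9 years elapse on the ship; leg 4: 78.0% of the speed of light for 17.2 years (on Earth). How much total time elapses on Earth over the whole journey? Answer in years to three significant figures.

Leg 1: 25.1 years is already measured on Earth.
Leg 2: γ = 1/√(1 − 0.5173²) = 1/√0.7324 = 1.168; Δt_2 = 1.168 × 32.8 = 38.33 years.
Leg 3: γ = 1/√(1 − 0.531²) = 1/√0.7180 = 1.180; Δt_3 = 1.180 × 59.9 = 70.69 years.
Leg 4: 17.2 years is already measured on Earth.
Total: 25.10 + 38.33 + 70.69 + 17.20 years.

Δt = 151 years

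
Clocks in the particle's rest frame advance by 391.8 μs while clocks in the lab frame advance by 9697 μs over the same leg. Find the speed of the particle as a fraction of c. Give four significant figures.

β = 0.9992

The proper time is measured in the particle's rest frame (both events occur at the particle's location); Δt is measured in the lab frame. γ = Δt/τ = 9697/391.8 = 24.75.
β = √(1 − 1/γ²) = √(1 − 0.001633) = √0.9984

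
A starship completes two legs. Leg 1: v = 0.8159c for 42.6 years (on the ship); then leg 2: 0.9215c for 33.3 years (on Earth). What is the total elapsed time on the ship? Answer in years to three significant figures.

τ = 55.5 years

Leg 1: 42.6 years is already measured on the ship.
Leg 2: γ = 1/√(1 − 0.9215²) = 1/√0.1508 = 2.575; τ_2 = 33.3/2.575 = 12.93 years.
Total: 42.60 + 12.93 years.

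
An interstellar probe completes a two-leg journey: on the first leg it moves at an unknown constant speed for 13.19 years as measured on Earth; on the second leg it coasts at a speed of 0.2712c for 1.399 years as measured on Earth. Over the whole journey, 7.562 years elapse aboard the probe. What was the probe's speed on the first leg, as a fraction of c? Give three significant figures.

β = 0.882

Leg 1: speed unknown; τ_1 = 13.19/γ_1.
Leg 2: γ = 1/√(1 − 0.2712²) = 1/√0.9265 = 1.039; τ_2 = 1.399/1.039 = 1.347 years.
Total proper time: τ_1 + 1.347 = 7.562, so τ_1 = 7.562 − 1.347 = 6.215 years.
γ_1 = 13.19/6.215 = 2.122; β = √(1 − 1/γ²) = √0.7779.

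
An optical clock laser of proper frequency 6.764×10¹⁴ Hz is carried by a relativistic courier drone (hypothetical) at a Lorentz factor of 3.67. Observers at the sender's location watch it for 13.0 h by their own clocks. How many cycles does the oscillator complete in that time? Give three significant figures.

γ = 3.67
During 13.0 h of lab time, the oscillator's proper time advances by τ = Δt/γ = 13.0/3.670 = 3.542 h = 1.275×10⁴ s.
N = f × τ = 6.764×10¹⁴ × 1.275×10⁴ = 8.625×10¹⁸.

N = 8.63×10¹⁸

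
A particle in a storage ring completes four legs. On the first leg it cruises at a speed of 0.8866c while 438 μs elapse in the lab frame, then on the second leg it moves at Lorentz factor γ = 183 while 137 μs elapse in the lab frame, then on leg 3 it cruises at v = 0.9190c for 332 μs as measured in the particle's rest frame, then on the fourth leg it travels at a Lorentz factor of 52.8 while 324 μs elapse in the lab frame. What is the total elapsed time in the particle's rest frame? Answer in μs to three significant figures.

Leg 1: γ = 1/√(1 − 0.8866²) = 1/√0.2139 = 2.162; τ_1 = 438/2.162 = 202.6 μs.
Leg 2: γ = 183; τ_2 = 137/183.0 = 0.7486 μs.
Leg 3: 332 μs is already measured in the particle's rest frame.
Leg 4: γ = 52.8; τ_4 = 324/52.80 = 6.136 μs.
Total: 202.6 + 0.7486 + 332.0 + 6.136 μs.

τ = 541 μs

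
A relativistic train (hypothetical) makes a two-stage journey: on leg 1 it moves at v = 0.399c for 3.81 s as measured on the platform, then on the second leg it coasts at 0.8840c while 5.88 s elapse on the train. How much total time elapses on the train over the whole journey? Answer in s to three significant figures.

Leg 1: γ = 1/√(1 − 0.399²) = 1/√0.8408 = 1.091; τ_1 = 3.81/1.091 = 3.494 s.
Leg 2: 5.88 s is already measured on the train.
Total: 3.494 + 5.880 s.

τ = 9.37 s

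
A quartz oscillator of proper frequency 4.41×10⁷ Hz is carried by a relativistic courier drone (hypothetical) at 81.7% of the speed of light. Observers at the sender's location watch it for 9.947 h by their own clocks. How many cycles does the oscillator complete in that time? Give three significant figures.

N = 9.11×10¹¹

β = 0.817; γ = 1/√(1 − 0.817²) = 1/√0.3325 = 1.734
During 9.947 h of lab time, the oscillator's proper time advances by τ = Δt/γ = 9.947/1.734 = 5.736 h = 2.065×10⁴ s.
N = f × τ = 4.41×10⁷ × 2.065×10⁴ = 9.106×10¹¹.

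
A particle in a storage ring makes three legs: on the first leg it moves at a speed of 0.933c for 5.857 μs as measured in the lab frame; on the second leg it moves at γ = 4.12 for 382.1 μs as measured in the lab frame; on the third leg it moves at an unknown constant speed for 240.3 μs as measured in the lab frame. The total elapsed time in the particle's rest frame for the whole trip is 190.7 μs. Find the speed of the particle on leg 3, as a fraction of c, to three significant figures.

β = 0.917

Leg 1: γ = 1/√(1 − 0.933²) = 1/√0.1295 = 2.779; τ_1 = 5.857/2.779 = 2.108 μs.
Leg 2: γ = 4.12; τ_2 = 382.1/4.120 = 92.74 μs.
Leg 3: speed unknown; τ_3 = 240.3/γ_3.
Total proper time: 2.108 + 92.74 + τ_3 = 190.7, so τ_3 = 190.7 − 94.85 = 95.85 μs.
γ_3 = 240.3/95.85 = 2.507; β = √(1 − 1/γ²) = √0.8409.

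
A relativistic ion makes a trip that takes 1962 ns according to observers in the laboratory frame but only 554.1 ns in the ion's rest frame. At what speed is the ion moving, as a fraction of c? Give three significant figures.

v = 0.959c

The proper time is measured in the ion's rest frame (both events occur at the ion's location); Δt is measured in the laboratory frame. γ = Δt/τ = 1962/554.1 = 3.541.
β = √(1 − 1/γ²) = √(1 − 0.07976) = √0.9202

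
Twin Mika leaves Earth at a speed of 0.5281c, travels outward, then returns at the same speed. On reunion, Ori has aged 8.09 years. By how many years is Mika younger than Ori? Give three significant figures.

γ = 1/√(1 − 0.5281²) = 1/√0.7211 = 1.178
Mika's elapsed proper time: τ = 8.09/1.178 = 6.870 years.
Age gap = Δt − τ = 8.09 − 6.870 years.

Δt − τ = 1.22 years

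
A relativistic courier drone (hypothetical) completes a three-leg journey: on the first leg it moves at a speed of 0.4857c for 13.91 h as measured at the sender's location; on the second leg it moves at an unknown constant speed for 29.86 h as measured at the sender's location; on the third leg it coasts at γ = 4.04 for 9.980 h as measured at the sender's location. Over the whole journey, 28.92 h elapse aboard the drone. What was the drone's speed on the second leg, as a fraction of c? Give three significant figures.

Leg 1: γ = 1/√(1 − 0.4857²) = 1/√0.7641 = 1.144; τ_1 = 13.91/1.144 = 12.16 h.
Leg 2: speed unknown; τ_2 = 29.86/γ_2.
Leg 3: γ = 4.04; τ_3 = 9.980/4.040 = 2.470 h.
Total proper time: 12.16 + τ_2 + 2.470 = 28.92, so τ_2 = 28.92 − 14.63 = 14.29 h.
γ_2 = 29.86/14.29 = 2.089; β = √(1 − 1/γ²) = √0.7710.

β = 0.878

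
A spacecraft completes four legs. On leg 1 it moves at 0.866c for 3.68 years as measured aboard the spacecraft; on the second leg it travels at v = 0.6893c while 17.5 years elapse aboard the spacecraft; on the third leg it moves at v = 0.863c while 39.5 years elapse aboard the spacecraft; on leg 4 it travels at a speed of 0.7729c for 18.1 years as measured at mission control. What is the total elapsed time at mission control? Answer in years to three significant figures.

Leg 1: γ = 1/√(1 − 0.866²) = 1/√0.2500 = 2.000; Δt_1 = 2.000 × 3.68 = 7.359 years.
Leg 2: γ = 1/√(1 − 0.6893²) = 1/√0.5249 = 1.380; Δt_2 = 1.380 × 17.5 = 24.16 years.
Leg 3: γ = 1/√(1 − 0.863²) = 1/√0.2552 = 1.979; Δt_3 = 1.979 × 39.5 = 78.19 years.
Leg 4: 18.1 years is already measured at mission control.
Total: 7.359 + 24.16 + 78.19 + 18.10 years.

Δt = 128 years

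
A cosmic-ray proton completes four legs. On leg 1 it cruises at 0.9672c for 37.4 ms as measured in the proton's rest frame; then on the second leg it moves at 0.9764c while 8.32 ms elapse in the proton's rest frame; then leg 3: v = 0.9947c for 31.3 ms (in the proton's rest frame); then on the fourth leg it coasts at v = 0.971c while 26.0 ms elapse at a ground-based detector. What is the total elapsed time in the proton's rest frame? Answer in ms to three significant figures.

Leg 1: 37.4 ms is already measured in the proton's rest frame.
Leg 2: 8.32 ms is already measured in the proton's rest frame.
Leg 3: 31.3 ms is already measured in the proton's rest frame.
Leg 4: γ = 1/√(1 − 0.971²) = 1/√0.05716 = 4.183; τ_4 = 26.0/4.183 = 6.216 ms.
Total: 37.40 + 8.320 + 31.30 + 6.216 ms.

τ = 83.2 ms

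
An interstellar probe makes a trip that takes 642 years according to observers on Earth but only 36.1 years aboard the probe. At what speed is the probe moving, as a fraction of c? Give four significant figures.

β = 0.9984

The proper time is measured aboard the probe (both events occur at the probe's location); Δt is measured on Earth. γ = Δt/τ = 642/36.1 = 17.78.
β = √(1 − 1/γ²) = √(1 − 0.003162) = √0.9968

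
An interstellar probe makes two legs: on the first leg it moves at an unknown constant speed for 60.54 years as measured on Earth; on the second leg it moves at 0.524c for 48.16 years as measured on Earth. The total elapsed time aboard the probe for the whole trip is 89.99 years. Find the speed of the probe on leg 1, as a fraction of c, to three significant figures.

Leg 1: speed unknown; τ_1 = 60.54/γ_1.
Leg 2: γ = 1/√(1 − 0.524²) = 1/√0.7254 = 1.174; τ_2 = 48.16/1.174 = 41.02 years.
Total proper time: τ_1 + 41.02 = 89.99, so τ_1 = 89.99 − 41.02 = 48.97 years.
γ_1 = 60.54/48.97 = 1.236; β = √(1 − 1/γ²) = √0.3457.

β = 0.588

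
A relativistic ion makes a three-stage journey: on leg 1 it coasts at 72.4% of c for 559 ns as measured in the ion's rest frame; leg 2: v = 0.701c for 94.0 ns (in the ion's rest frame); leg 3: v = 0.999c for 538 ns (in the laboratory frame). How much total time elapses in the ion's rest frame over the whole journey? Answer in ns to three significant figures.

Leg 1: 559 ns is already measured in the ion's rest frame.
Leg 2: 94.0 ns is already measured in the ion's rest frame.
Leg 3: γ = 1/√(1 − 0.999²) = 1/√0.001999 = 22.37; τ_3 = 538/22.37 = 24.05 ns.
Total: 559.0 + 94.00 + 24.05 ns.

τ = 677 ns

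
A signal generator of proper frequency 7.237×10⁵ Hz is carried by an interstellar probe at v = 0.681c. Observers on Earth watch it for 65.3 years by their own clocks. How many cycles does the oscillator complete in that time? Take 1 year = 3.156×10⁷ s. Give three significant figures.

γ = 1/√(1 − 0.681²) = 1/√0.5362 = 1.366
During 65.3 years of lab time, the oscillator's proper time advances by τ = Δt/γ = 65.3/1.366 = 47.82 years = 1.509×10⁹ s.
N = f × τ = 7.237×10⁵ × 1.509×10⁹ = 1.092×10¹⁵.

N = 1.09×10¹⁵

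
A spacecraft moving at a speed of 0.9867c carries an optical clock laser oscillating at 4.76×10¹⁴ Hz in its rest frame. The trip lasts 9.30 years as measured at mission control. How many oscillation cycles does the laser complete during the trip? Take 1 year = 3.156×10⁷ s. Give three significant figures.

N = 2.27×10²²

γ = 1/√(1 − 0.9867²) = 1/√0.02642 = 6.152
The oscillator's own cycle count is N = f × τ where τ is the proper time aboard the spacecraft. τ = Δt/γ = 9.30/6.152 = 1.512 years = 4.771×10⁷ s.
N = 4.76×10¹⁴ × 4.771×10⁷ = 2.271×10²².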